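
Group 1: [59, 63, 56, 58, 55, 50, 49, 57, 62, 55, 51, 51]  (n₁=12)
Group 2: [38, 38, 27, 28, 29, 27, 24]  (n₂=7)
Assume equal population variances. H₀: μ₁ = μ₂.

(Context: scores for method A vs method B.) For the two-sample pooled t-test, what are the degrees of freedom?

df = n₁ + n₂ − 2 = 12 + 7 − 2 = 17

degrees of freedom = 17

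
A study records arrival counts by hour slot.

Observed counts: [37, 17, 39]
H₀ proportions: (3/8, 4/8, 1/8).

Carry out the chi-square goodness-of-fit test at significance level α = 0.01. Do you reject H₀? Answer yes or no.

reject H₀: yes

n = 93; E_i = n·p_i = [34.88, 46.50, 11.62]
χ² = (37−34.88)²/34.88 + (17−46.50)²/46.50 + (39−11.62)²/11.62 = 83.3082
df = 2
p-value (upper-tail) = 0.00000
At α=0.01: p < α → reject H₀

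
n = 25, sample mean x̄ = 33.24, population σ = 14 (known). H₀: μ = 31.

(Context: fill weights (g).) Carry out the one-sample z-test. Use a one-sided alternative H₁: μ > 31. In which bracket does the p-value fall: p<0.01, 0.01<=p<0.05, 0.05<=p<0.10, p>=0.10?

SE = σ/√n = 14/√25 = 2.8000
z = (x̄−μ₀)/SE = (33.24−31)/2.8000 = 0.8000
p-value (one-sided, H₁ greater) = 0.21186
→ bracket: p>=0.10

p-value bracket: p>=0.10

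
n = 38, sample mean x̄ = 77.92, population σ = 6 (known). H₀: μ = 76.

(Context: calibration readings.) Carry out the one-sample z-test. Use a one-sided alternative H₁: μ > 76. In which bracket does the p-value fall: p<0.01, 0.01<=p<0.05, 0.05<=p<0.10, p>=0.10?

SE = σ/√n = 6/√38 = 0.9733
z = (x̄−μ₀)/SE = (77.92−76)/0.9733 = 1.9726
p-value (one-sided, H₁ greater) = 0.02427
→ bracket: 0.01<=p<0.05

p-value bracket: 0.01<=p<0.05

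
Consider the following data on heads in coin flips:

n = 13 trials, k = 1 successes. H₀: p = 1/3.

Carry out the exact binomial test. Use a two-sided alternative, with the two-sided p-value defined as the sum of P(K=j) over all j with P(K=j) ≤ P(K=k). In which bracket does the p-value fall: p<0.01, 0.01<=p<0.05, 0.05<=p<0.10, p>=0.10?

p-value bracket: 0.05<=p<0.10

Exact binomial: n=13, k=1, p₀=1/3=0.3333
P(X=j) = C(n,j)·p₀^j·(1−p₀)^(n−j); p = Σ P(X=j) over j with P(X=j) ≤ P(X=1)
p-value (two-sided) = 0.07319
→ bracket: 0.05<=p<0.10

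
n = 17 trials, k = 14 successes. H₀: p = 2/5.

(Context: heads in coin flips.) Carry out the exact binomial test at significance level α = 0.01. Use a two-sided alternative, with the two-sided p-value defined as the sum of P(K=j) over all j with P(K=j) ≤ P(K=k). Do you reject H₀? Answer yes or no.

reject H₀: yes

Exact binomial: n=17, k=14, p₀=2/5=0.4000
P(X=j) = C(n,j)·p₀^j·(1−p₀)^(n−j); p = Σ P(X=j) over j with P(X=j) ≤ P(X=14)
p-value (two-sided) = 0.00062
At α=0.01: p < α → reject H₀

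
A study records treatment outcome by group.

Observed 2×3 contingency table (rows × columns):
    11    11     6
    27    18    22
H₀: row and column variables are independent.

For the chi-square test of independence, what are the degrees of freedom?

degrees of freedom = 2

df = (r−1)(c−1) = (2−1)·(3−1) = 2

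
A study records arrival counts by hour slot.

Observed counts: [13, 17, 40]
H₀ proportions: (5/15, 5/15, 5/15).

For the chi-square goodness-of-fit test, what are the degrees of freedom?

degrees of freedom = 2

df = k − 1 = 3 − 1 = 2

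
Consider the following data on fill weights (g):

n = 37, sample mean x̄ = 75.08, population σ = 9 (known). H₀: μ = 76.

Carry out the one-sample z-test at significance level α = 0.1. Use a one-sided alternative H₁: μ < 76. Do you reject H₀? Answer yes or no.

reject H₀: no

SE = σ/√n = 9/√37 = 1.4796
z = (x̄−μ₀)/SE = (75.08−76)/1.4796 = -0.6218
p-value (one-sided, H₁ less) = 0.26704
At α=0.1: p ≥ α → fail to reject H₀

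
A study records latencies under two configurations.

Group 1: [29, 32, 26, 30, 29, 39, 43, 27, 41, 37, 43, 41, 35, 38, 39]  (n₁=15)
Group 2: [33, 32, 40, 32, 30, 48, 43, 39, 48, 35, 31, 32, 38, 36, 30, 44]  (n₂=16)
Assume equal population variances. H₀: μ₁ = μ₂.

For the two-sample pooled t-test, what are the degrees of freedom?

degrees of freedom = 29

df = n₁ + n₂ − 2 = 15 + 16 − 2 = 29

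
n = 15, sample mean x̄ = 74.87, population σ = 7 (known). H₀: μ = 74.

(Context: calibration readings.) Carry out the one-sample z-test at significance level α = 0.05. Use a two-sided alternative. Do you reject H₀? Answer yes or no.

SE = σ/√n = 7/√15 = 1.8074
z = (x̄−μ₀)/SE = (74.87−74)/1.8074 = 0.4814
p-value (two-sided) = 0.63026
At α=0.05: p ≥ α → fail to reject H₀

reject H₀: no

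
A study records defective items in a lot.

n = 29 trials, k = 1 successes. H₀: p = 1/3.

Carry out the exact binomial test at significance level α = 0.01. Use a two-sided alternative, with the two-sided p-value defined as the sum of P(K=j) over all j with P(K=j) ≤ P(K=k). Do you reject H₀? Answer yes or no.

reject H₀: yes

Exact binomial: n=29, k=1, p₀=1/3=0.3333
P(X=j) = C(n,j)·p₀^j·(1−p₀)^(n−j); p = Σ P(X=j) over j with P(X=j) ≤ P(X=1)
p-value (two-sided) = 0.00022
At α=0.01: p < α → reject H₀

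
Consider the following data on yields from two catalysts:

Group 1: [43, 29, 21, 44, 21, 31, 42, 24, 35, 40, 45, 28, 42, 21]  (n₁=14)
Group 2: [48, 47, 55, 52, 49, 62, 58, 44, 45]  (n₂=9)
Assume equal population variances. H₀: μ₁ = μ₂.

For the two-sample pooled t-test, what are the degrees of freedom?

degrees of freedom = 21

df = n₁ + n₂ − 2 = 14 + 9 − 2 = 21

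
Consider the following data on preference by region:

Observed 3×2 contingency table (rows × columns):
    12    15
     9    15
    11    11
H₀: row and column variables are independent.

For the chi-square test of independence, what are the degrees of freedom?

df = (r−1)(c−1) = (3−1)·(2−1) = 2

degrees of freedom = 2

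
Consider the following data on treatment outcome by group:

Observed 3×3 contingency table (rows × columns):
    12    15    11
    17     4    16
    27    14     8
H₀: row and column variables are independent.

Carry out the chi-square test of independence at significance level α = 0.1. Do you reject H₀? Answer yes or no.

reject H₀: yes

Row totals [38, 37, 49], col totals [56, 33, 35], n=124
χ² = (12−17.16)²/17.16 + (15−10.11)²/10.11 + (11−10.73)²/10.73 + (17−16.71)²/16.71 + (4−9.85)²/9.85 + (16−10.44)²/10.44 + (27−22.13)²/22.13 + (14−13.04)²/13.04 + (8−13.83)²/13.83 = 13.9548
df = 4
p-value (upper-tail) = 0.00744
At α=0.1: p < α → reject H₀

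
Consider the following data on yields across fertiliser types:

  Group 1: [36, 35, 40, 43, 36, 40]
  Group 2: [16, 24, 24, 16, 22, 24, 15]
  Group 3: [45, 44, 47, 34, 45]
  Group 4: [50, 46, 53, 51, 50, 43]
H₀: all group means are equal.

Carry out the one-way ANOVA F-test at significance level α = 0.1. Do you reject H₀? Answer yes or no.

reject H₀: yes

Group means [38.33, 20.14, 43.00, 48.83], grand mean 36.625
SSB = Σnᵢ(x̄ᵢ−x̄)² = 3016.601; SSW = ΣΣ(x−x̄ᵢ)² = 331.024
MSB = 3016.601/3 = 1005.5337; MSW = 331.024/20 = 16.5512
F = MSB/MSW = 60.7530
df = (3, 20)
p-value (upper-tail) = 0.00000
At α=0.1: p < α → reject H₀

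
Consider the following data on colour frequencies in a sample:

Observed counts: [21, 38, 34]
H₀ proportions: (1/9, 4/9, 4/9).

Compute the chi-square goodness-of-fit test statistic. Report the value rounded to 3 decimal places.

test statistic = 12.581

n = 93; E_i = n·p_i = [10.33, 41.33, 41.33]
χ² = (21−10.33)²/10.33 + (38−41.33)²/41.33 + (34−41.33)²/41.33 = 12.5806
df = 2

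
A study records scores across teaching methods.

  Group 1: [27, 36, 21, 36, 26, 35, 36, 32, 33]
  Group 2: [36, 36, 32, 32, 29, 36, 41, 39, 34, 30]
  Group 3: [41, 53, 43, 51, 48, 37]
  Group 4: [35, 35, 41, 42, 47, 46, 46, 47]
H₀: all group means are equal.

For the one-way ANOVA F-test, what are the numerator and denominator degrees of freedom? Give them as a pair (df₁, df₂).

k = 4 groups, N = 33 total
df = (k−1, N−k) = (4−1, 33−4) = (3, 29)

degrees of freedom = [3, 29]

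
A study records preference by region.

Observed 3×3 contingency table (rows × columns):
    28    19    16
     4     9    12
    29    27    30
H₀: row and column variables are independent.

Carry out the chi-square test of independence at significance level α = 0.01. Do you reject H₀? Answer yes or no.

Row totals [63, 25, 86], col totals [61, 55, 58], n=174
χ² = (28−22.09)²/22.09 + (19−19.91)²/19.91 + (16−21.00)²/21.00 + (4−8.76)²/8.76 + (9−7.90)²/7.90 + (12−8.33)²/8.33 + (29−30.15)²/30.15 + (27−27.18)²/27.18 + (30−28.67)²/28.67 = 7.2787
df = 4
p-value (upper-tail) = 0.12187
At α=0.01: p ≥ α → fail to reject H₀

reject H₀: no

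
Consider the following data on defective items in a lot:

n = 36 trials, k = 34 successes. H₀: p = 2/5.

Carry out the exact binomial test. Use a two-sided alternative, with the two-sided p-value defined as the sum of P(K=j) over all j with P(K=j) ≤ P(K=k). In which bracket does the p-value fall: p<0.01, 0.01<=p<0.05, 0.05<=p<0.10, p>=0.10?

p-value bracket: p<0.01

Exact binomial: n=36, k=34, p₀=2/5=0.4000
P(X=j) = C(n,j)·p₀^j·(1−p₀)^(n−j); p = Σ P(X=j) over j with P(X=j) ≤ P(X=34)
p-value (two-sided) = 0.00000
→ bracket: p<0.01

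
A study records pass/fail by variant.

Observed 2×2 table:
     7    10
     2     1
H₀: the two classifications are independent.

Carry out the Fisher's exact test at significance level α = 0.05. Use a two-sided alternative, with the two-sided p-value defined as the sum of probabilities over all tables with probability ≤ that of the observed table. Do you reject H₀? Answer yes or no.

reject H₀: no

Margins: r₁=17, r₂=3, c₁=9, c₂=11, n=20
p_obs = C(17,7)·C(3,2)/C(20,9); sum pmf over tables with pmf ≤ p_obs
p-value (two-sided) = 0.56579
At α=0.05: p ≥ α → fail to reject H₀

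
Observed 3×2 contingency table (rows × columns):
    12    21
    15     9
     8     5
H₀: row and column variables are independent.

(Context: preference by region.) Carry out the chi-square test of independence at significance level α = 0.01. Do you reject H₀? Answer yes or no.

Row totals [33, 24, 13], col totals [35, 35], n=70
χ² = (12−16.50)²/16.50 + (21−16.50)²/16.50 + (15−12.00)²/12.00 + (9−12.00)²/12.00 + (8−6.50)²/6.50 + (5−6.50)²/6.50 = 4.6469
df = 2
p-value (upper-tail) = 0.09794
At α=0.01: p ≥ α → fail to reject H₀

reject H₀: no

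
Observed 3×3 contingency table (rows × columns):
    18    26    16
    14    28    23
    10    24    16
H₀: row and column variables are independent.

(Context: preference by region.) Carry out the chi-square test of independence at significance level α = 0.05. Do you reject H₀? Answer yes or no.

reject H₀: no

Row totals [60, 65, 50], col totals [42, 78, 55], n=175
χ² = (18−14.40)²/14.40 + (26−26.74)²/26.74 + (16−18.86)²/18.86 + (14−15.60)²/15.60 + (28−28.97)²/28.97 + (23−20.43)²/20.43 + (10−12.00)²/12.00 + (24−22.29)²/22.29 + (16−15.71)²/15.71 = 2.3443
df = 4
p-value (upper-tail) = 0.67272
At α=0.05: p ≥ α → fail to reject H₀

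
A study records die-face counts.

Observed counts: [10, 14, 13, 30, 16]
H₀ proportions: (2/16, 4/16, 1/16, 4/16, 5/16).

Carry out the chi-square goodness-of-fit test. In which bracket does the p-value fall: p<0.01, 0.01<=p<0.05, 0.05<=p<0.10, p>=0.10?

n = 83; E_i = n·p_i = [10.38, 20.75, 5.19, 20.75, 25.94]
χ² = (10−10.38)²/10.38 + (14−20.75)²/20.75 + (13−5.19)²/5.19 + (30−20.75)²/20.75 + (16−25.94)²/25.94 = 21.9060
df = 4
p-value (upper-tail) = 0.00021
→ bracket: p<0.01

p-value bracket: p<0.01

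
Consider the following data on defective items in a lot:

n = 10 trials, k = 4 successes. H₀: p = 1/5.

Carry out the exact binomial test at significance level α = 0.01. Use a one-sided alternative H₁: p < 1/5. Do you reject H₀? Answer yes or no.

reject H₀: no

Exact binomial: n=10, k=4, p₀=1/5=0.2000
P(X≤4) from Σ C(n,i)·p₀^i·(1−p₀)^(n−i)
p-value (one-sided, H₁ less) = 0.96721
At α=0.01: p ≥ α → fail to reject H₀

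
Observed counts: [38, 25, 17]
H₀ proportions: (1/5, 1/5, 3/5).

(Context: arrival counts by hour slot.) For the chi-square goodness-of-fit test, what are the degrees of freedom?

df = k − 1 = 3 − 1 = 2

degrees of freedom = 2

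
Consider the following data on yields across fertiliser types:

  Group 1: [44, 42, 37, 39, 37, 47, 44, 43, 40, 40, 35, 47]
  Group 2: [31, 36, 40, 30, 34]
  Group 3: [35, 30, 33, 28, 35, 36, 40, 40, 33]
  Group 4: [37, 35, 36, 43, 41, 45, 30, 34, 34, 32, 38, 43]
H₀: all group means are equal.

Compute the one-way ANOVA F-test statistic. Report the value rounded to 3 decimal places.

test statistic = 5.696

Group means [41.25, 34.20, 34.44, 37.33], grand mean 37.474
SSB = Σnᵢ(x̄ᵢ−x̄)² = 307.535; SSW = ΣΣ(x−x̄ᵢ)² = 611.939
MSB = 307.535/3 = 102.5116; MSW = 611.939/34 = 17.9982
F = MSB/MSW = 5.6957
df = (3, 34)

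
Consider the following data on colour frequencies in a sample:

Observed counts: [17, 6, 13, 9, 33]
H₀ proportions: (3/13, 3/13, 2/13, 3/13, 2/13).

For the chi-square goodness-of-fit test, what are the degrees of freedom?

df = k − 1 = 5 − 1 = 4

degrees of freedom = 4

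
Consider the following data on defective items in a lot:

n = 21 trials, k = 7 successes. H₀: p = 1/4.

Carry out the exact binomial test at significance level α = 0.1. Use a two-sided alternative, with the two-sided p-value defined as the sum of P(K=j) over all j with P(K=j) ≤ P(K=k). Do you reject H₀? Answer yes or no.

Exact binomial: n=21, k=7, p₀=1/4=0.2500
P(X=j) = C(n,j)·p₀^j·(1−p₀)^(n−j); p = Σ P(X=j) over j with P(X=j) ≤ P(X=7)
p-value (two-sided) = 0.44805
At α=0.1: p ≥ α → fail to reject H₀

reject H₀: no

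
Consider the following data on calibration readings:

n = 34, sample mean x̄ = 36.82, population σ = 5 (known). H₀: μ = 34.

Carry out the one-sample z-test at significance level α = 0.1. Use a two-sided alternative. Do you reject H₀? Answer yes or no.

reject H₀: yes

SE = σ/√n = 5/√34 = 0.8575
z = (x̄−μ₀)/SE = (36.82−34)/0.8575 = 3.2887
p-value (two-sided) = 0.00101
At α=0.1: p < α → reject H₀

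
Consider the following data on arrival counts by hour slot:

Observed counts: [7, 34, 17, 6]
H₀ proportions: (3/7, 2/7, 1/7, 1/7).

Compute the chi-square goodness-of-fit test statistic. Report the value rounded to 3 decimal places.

test statistic = 36.552

n = 64; E_i = n·p_i = [27.43, 18.29, 9.14, 9.14]
χ² = (7−27.43)²/27.43 + (34−18.29)²/18.29 + (17−9.14)²/9.14 + (6−9.14)²/9.14 = 36.5521
df = 3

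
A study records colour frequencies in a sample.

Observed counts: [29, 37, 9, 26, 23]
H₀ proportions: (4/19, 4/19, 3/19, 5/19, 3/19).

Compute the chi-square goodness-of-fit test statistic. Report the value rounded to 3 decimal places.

n = 124; E_i = n·p_i = [26.11, 26.11, 19.58, 32.63, 19.58]
χ² = (29−26.11)²/26.11 + (37−26.11)²/26.11 + (9−19.58)²/19.58 + (26−32.63)²/32.63 + (23−19.58)²/19.58 = 12.5293
df = 4

test statistic = 12.529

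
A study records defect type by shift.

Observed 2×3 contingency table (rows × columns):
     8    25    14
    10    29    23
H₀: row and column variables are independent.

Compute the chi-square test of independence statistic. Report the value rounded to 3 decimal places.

test statistic = 0.656

Row totals [47, 62], col totals [18, 54, 37], n=109
χ² = (8−7.76)²/7.76 + (25−23.28)²/23.28 + (14−15.95)²/15.95 + (10−10.24)²/10.24 + (29−30.72)²/30.72 + (23−21.05)²/21.05 = 0.6559
df = 2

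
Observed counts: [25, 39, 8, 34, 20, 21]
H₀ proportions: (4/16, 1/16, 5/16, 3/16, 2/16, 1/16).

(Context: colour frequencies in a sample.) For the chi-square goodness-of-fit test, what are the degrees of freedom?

df = k − 1 = 6 − 1 = 5

degrees of freedom = 5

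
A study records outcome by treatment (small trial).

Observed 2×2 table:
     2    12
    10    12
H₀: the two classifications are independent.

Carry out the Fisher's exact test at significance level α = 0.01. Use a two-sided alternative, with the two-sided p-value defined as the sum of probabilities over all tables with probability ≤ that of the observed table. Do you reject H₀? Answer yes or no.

reject H₀: no

Margins: r₁=14, r₂=22, c₁=12, c₂=24, n=36
p_obs = C(14,2)·C(22,10)/C(36,12); sum pmf over tables with pmf ≤ p_obs
p-value (two-sided) = 0.07562
At α=0.01: p ≥ α → fail to reject H₀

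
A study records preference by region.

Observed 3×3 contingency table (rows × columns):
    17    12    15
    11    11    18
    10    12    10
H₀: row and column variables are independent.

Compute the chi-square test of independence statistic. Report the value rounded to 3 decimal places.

Row totals [44, 40, 32], col totals [38, 35, 43], n=116
χ² = (17−14.41)²/14.41 + (12−13.28)²/13.28 + (15−16.31)²/16.31 + (11−13.10)²/13.10 + (11−12.07)²/12.07 + (18−14.83)²/14.83 + (10−10.48)²/10.48 + (12−9.66)²/9.66 + (10−11.86)²/11.86 = 2.6870
df = 4

test statistic = 2.687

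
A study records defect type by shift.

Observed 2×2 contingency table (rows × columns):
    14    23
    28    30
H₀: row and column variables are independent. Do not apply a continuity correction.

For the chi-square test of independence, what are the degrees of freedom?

df = (r−1)(c−1) = (2−1)·(2−1) = 1

degrees of freedom = 1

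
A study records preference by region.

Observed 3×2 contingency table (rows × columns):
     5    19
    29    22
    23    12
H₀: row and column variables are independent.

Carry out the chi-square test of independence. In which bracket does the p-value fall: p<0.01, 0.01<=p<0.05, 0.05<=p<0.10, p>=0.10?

Row totals [24, 51, 35], col totals [57, 53], n=110
χ² = (5−12.44)²/12.44 + (19−11.56)²/11.56 + (29−26.43)²/26.43 + (22−24.57)²/24.57 + (23−18.14)²/18.14 + (12−16.86)²/16.86 = 12.4556
df = 2
p-value (upper-tail) = 0.00197
→ bracket: p<0.01

p-value bracket: p<0.01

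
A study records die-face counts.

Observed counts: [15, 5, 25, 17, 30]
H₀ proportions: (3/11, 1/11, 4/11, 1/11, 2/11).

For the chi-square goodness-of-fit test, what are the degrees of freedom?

degrees of freedom = 4

df = k − 1 = 5 − 1 = 4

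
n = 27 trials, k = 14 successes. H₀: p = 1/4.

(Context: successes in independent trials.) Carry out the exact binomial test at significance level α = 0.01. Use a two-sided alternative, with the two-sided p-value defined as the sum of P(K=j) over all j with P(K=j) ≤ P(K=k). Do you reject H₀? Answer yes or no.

Exact binomial: n=27, k=14, p₀=1/4=0.2500
P(X=j) = C(n,j)·p₀^j·(1−p₀)^(n−j); p = Σ P(X=j) over j with P(X=j) ≤ P(X=14)
p-value (two-sided) = 0.00287
At α=0.01: p < α → reject H₀

reject H₀: yes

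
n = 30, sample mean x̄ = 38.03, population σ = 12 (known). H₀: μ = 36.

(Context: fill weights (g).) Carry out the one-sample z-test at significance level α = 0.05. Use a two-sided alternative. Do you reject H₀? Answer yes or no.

SE = σ/√n = 12/√30 = 2.1909
z = (x̄−μ₀)/SE = (38.03−36)/2.1909 = 0.9266
p-value (two-sided) = 0.35415
At α=0.05: p ≥ α → fail to reject H₀

reject H₀: no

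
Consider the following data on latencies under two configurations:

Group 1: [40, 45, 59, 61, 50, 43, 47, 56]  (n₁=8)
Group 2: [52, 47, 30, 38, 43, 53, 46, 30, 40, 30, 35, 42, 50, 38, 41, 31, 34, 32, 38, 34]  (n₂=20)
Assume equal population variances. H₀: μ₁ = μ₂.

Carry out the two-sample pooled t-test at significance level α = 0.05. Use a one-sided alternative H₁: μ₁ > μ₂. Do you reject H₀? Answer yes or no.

x̄₁=50.125, s₁=7.754, n₁=8
x̄₂=39.200, s₂=7.445, n₂=20
s_p² = [7·7.754² + 19·7.445²]/26 = 56.6952
SE = √(s_p²·(1/8+1/20)) = 3.1499
t = (50.125−39.200)/3.1499 = 3.4684
df = 26
p-value (one-sided, H₁ greater) = 0.00092
At α=0.05: p < α → reject H₀

reject H₀: yes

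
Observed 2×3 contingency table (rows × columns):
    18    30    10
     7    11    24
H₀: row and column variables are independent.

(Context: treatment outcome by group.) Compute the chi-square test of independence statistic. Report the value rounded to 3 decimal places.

test statistic = 17.292

Row totals [58, 42], col totals [25, 41, 34], n=100
χ² = (18−14.50)²/14.50 + (30−23.78)²/23.78 + (10−19.72)²/19.72 + (7−10.50)²/10.50 + (11−17.22)²/17.22 + (24−14.28)²/14.28 = 17.2923
df = 2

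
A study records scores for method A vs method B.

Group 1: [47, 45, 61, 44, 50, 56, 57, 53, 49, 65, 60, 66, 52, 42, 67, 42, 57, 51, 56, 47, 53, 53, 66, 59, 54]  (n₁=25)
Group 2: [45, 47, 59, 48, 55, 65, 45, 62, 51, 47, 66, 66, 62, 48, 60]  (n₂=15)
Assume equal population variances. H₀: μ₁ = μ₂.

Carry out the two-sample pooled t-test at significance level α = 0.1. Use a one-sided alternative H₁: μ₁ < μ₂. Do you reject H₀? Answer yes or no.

reject H₀: no

x̄₁=54.080, s₁=7.466, n₁=25
x̄₂=55.067, s₂=8.119, n₂=15
s_p² = [24·7.466² + 14·8.119²]/38 = 59.4940
SE = √(s_p²·(1/25+1/15)) = 2.5191
t = (54.080−55.067)/2.5191 = -0.3917
df = 38
p-value (one-sided, H₁ less) = 0.34875
At α=0.1: p ≥ α → fail to reject H₀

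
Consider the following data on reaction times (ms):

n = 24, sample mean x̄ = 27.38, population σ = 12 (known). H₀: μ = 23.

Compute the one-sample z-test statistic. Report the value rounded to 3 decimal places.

test statistic = 1.788

SE = σ/√n = 12/√24 = 2.4495
z = (x̄−μ₀)/SE = (27.38−23)/2.4495 = 1.7881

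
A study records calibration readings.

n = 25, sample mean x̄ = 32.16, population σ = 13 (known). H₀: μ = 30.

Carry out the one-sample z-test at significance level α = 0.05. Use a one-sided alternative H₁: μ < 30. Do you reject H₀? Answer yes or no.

SE = σ/√n = 13/√25 = 2.6000
z = (x̄−μ₀)/SE = (32.16−30)/2.6000 = 0.8308
p-value (one-sided, H₁ less) = 0.79695
At α=0.05: p ≥ α → fail to reject H₀

reject H₀: no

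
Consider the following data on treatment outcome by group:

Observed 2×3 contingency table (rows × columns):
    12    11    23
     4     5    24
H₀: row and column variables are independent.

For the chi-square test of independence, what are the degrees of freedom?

degrees of freedom = 2

df = (r−1)(c−1) = (2−1)·(3−1) = 2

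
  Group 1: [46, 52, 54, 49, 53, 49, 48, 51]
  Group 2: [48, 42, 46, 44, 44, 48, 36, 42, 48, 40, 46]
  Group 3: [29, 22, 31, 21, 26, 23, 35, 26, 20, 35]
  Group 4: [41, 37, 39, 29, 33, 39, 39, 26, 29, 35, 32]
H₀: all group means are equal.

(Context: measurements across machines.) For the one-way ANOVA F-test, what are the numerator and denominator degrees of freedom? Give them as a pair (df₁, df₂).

k = 4 groups, N = 40 total
df = (k−1, N−k) = (4−1, 40−4) = (3, 36)

degrees of freedom = [3, 36]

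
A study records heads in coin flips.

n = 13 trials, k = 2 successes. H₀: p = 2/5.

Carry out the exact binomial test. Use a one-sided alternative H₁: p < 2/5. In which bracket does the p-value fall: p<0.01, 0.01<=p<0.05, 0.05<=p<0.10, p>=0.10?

p-value bracket: 0.05<=p<0.10

Exact binomial: n=13, k=2, p₀=2/5=0.4000
P(X≤2) from Σ C(n,i)·p₀^i·(1−p₀)^(n−i)
p-value (one-sided, H₁ less) = 0.05790
→ bracket: 0.05<=p<0.10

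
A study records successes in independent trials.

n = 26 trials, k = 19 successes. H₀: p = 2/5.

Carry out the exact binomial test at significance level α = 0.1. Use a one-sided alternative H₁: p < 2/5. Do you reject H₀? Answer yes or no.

reject H₀: no

Exact binomial: n=26, k=19, p₀=2/5=0.4000
P(X≤19) from Σ C(n,i)·p₀^i·(1−p₀)^(n−i)
p-value (one-sided, H₁ less) = 0.99986
At α=0.1: p ≥ α → fail to reject H₀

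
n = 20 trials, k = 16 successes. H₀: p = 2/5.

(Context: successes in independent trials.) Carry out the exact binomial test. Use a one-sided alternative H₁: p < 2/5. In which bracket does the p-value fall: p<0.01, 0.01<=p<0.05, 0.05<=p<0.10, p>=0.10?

p-value bracket: p>=0.10

Exact binomial: n=20, k=16, p₀=2/5=0.4000
P(X≤16) from Σ C(n,i)·p₀^i·(1−p₀)^(n−i)
p-value (one-sided, H₁ less) = 0.99995
→ bracket: p>=0.10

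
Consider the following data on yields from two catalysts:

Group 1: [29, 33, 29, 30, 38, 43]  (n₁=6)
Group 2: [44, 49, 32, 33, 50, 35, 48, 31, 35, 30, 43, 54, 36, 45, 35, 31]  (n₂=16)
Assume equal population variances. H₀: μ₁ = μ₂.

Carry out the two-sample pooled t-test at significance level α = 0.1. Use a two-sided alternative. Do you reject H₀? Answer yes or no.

reject H₀: no

x̄₁=33.667, s₁=5.715, n₁=6
x̄₂=39.438, s₂=7.966, n₂=16
s_p² = [5·5.715² + 15·7.966²]/20 = 55.7635
SE = √(s_p²·(1/6+1/16)) = 3.5748
t = (33.667−39.438)/3.5748 = -1.6143
df = 20
p-value (two-sided) = 0.12213
At α=0.1: p ≥ α → fail to reject H₀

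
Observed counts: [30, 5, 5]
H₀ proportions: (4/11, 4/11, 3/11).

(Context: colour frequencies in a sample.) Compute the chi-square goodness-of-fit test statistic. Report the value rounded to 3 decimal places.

n = 40; E_i = n·p_i = [14.55, 14.55, 10.91]
χ² = (30−14.55)²/14.55 + (5−14.55)²/14.55 + (5−10.91)²/10.91 = 25.8854
df = 2

test statistic = 25.885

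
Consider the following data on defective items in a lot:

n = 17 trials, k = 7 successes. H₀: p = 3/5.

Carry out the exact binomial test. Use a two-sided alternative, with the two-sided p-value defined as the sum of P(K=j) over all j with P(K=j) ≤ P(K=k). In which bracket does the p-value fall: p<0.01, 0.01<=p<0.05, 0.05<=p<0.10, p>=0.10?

Exact binomial: n=17, k=7, p₀=3/5=0.6000
P(X=j) = C(n,j)·p₀^j·(1−p₀)^(n−j); p = Σ P(X=j) over j with P(X=j) ≤ P(X=7)
p-value (two-sided) = 0.13832
→ bracket: p>=0.10

p-value bracket: p>=0.10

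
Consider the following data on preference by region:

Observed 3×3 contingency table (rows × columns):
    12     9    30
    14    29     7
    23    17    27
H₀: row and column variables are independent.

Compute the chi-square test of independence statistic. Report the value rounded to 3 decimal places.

test statistic = 29.053

Row totals [51, 50, 67], col totals [49, 55, 64], n=168
χ² = (12−14.88)²/14.88 + (9−16.70)²/16.70 + (30−19.43)²/19.43 + (14−14.58)²/14.58 + (29−16.37)²/16.37 + (7−19.05)²/19.05 + (23−19.54)²/19.54 + (17−21.93)²/21.93 + (27−25.52)²/25.52 = 29.0530
df = 4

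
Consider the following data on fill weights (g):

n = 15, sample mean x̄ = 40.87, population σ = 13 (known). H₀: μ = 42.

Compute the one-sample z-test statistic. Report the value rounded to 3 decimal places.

test statistic = -0.337

SE = σ/√n = 13/√15 = 3.3566
z = (x̄−μ₀)/SE = (40.87−42)/3.3566 = -0.3367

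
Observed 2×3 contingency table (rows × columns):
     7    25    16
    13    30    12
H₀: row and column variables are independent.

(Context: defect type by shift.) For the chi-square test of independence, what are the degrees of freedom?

degrees of freedom = 2

df = (r−1)(c−1) = (2−1)·(3−1) = 2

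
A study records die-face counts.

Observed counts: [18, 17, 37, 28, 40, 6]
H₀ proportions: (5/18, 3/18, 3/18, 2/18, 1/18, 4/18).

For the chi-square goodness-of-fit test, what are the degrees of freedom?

degrees of freedom = 5

df = k − 1 = 6 − 1 = 5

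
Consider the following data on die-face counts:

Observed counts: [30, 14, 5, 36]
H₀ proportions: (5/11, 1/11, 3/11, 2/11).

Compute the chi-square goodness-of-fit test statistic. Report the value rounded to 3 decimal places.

test statistic = 48.596

n = 85; E_i = n·p_i = [38.64, 7.73, 23.18, 15.45]
χ² = (30−38.64)²/38.64 + (14−7.73)²/7.73 + (5−23.18)²/23.18 + (36−15.45)²/15.45 = 48.5961
df = 3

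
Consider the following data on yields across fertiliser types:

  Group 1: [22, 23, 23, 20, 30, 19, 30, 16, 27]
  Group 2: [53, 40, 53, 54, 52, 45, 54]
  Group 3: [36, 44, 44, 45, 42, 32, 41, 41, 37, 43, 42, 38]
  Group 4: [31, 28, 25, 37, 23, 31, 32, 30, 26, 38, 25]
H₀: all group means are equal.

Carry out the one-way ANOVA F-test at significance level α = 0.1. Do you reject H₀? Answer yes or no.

reject H₀: yes

Group means [23.33, 50.14, 40.42, 29.64], grand mean 35.179
SSB = Σnᵢ(x̄ᵢ−x̄)² = 3497.424; SSW = ΣΣ(x−x̄ᵢ)² = 770.319
MSB = 3497.424/3 = 1165.8081; MSW = 770.319/35 = 22.0091
F = MSB/MSW = 52.9693
df = (3, 35)
p-value (upper-tail) = 0.00000
At α=0.1: p < α → reject H₀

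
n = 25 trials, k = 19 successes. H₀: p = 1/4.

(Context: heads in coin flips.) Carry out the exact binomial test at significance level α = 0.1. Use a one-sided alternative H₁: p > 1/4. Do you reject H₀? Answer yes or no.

reject H₀: yes

Exact binomial: n=25, k=19, p₀=1/4=0.2500
P(X≥19) from Σ C(n,i)·p₀^i·(1−p₀)^(n−i)
p-value (one-sided, H₁ greater) = 0.00000
At α=0.1: p < α → reject H₀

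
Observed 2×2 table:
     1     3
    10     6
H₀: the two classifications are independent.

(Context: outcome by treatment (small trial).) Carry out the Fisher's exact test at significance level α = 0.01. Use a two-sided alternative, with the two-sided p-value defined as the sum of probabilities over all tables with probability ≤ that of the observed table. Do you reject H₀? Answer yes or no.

Margins: r₁=4, r₂=16, c₁=11, c₂=9, n=20
p_obs = C(4,1)·C(16,10)/C(20,11); sum pmf over tables with pmf ≤ p_obs
p-value (two-sided) = 0.28483
At α=0.01: p ≥ α → fail to reject H₀

reject H₀: no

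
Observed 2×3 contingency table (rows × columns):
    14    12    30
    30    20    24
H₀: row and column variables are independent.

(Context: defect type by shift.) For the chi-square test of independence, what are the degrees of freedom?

df = (r−1)(c−1) = (2−1)·(3−1) = 2

degrees of freedom = 2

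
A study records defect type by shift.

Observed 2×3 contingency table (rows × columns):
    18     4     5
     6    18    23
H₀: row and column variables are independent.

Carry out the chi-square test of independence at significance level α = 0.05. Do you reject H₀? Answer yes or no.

reject H₀: yes

Row totals [27, 47], col totals [24, 22, 28], n=74
χ² = (18−8.76)²/8.76 + (4−8.03)²/8.03 + (5−10.22)²/10.22 + (6−15.24)²/15.24 + (18−13.97)²/13.97 + (23−17.78)²/17.78 = 22.7359
df = 2
p-value (upper-tail) = 0.00001
At α=0.05: p < α → reject H₀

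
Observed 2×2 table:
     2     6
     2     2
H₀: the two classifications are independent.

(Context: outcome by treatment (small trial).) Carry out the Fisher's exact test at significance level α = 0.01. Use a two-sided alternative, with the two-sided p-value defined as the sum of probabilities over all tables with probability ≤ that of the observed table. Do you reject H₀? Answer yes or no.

reject H₀: no

Margins: r₁=8, r₂=4, c₁=4, c₂=8, n=12
p_obs = C(8,2)·C(4,2)/C(12,4); sum pmf over tables with pmf ≤ p_obs
p-value (two-sided) = 0.54747
At α=0.01: p ≥ α → fail to reject H₀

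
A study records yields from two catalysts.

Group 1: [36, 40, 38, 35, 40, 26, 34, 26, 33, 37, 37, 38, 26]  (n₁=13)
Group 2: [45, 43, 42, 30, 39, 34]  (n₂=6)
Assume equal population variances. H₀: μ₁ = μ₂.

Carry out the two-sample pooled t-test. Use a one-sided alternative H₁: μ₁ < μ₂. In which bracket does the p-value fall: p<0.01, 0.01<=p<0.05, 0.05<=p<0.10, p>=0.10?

x̄₁=34.308, s₁=5.154, n₁=13
x̄₂=38.833, s₂=5.776, n₂=6
s_p² = [12·5.154² + 5·5.776²]/17 = 28.5649
SE = √(s_p²·(1/13+1/6)) = 2.6378
t = (34.308−38.833)/2.6378 = -1.7157
df = 17
p-value (one-sided, H₁ less) = 0.05219
→ bracket: 0.05<=p<0.10

p-value bracket: 0.05<=p<0.10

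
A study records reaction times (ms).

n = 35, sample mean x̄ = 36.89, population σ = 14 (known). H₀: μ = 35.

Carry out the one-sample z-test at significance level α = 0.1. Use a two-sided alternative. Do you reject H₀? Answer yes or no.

reject H₀: no

SE = σ/√n = 14/√35 = 2.3664
z = (x̄−μ₀)/SE = (36.89−35)/2.3664 = 0.7987
p-value (two-sided) = 0.42448
At α=0.1: p ≥ α → fail to reject H₀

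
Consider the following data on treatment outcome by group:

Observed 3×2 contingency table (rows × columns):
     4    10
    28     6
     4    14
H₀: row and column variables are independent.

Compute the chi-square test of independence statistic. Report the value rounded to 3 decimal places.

Row totals [14, 34, 18], col totals [36, 30], n=66
χ² = (4−7.64)²/7.64 + (10−6.36)²/6.36 + (28−18.55)²/18.55 + (6−15.45)²/15.45 + (4−9.82)²/9.82 + (14−8.18)²/8.18 = 21.9986
df = 2

test statistic = 21.999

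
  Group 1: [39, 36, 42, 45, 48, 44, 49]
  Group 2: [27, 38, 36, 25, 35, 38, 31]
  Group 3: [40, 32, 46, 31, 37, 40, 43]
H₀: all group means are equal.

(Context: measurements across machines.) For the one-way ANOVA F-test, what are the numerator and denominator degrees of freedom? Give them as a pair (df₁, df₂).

degrees of freedom = [2, 18]

k = 3 groups, N = 21 total
df = (k−1, N−k) = (3−1, 21−3) = (2, 18)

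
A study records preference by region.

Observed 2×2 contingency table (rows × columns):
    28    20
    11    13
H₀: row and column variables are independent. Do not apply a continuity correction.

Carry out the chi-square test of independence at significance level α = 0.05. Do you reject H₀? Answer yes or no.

Row totals [48, 24], col totals [39, 33], n=72
χ² = (28−26.00)²/26.00 + (20−22.00)²/22.00 + (11−13.00)²/13.00 + (13−11.00)²/11.00 = 1.0070
df = 1
p-value (upper-tail) = 0.31562
At α=0.05: p ≥ α → fail to reject H₀

reject H₀: no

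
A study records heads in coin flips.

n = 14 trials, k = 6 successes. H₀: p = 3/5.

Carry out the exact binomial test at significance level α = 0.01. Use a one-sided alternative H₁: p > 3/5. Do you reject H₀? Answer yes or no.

reject H₀: no

Exact binomial: n=14, k=6, p₀=3/5=0.6000
P(X≥6) from Σ C(n,i)·p₀^i·(1−p₀)^(n−i)
p-value (one-sided, H₁ greater) = 0.94168
At α=0.01: p ≥ α → fail to reject H₀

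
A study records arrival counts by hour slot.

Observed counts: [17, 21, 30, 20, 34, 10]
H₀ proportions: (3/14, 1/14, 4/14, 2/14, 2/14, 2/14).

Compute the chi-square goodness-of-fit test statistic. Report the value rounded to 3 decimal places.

test statistic = 36.672

n = 132; E_i = n·p_i = [28.29, 9.43, 37.71, 18.86, 18.86, 18.86]
χ² = (17−28.29)²/28.29 + (21−9.43)²/9.43 + (30−37.71)²/37.71 + (20−18.86)²/18.86 + (34−18.86)²/18.86 + (10−18.86)²/18.86 = 36.6717
df = 5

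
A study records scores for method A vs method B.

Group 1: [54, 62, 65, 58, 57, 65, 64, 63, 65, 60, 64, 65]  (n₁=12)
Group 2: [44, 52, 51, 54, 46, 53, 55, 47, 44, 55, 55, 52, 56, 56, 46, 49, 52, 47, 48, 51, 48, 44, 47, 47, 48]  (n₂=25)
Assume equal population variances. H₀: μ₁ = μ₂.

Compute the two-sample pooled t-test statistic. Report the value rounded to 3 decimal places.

x̄₁=61.833, s₁=3.738, n₁=12
x̄₂=49.880, s₂=3.951, n₂=25
s_p² = [11·3.738² + 24·3.951²]/35 = 15.0945
SE = √(s_p²·(1/12+1/25)) = 1.3644
t = (61.833−49.880)/1.3644 = 8.7607
df = 35

test statistic = 8.761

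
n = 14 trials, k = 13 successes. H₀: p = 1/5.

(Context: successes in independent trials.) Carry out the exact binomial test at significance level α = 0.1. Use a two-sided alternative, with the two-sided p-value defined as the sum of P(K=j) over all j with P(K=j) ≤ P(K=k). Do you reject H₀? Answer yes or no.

Exact binomial: n=14, k=13, p₀=1/5=0.2000
P(X=j) = C(n,j)·p₀^j·(1−p₀)^(n−j); p = Σ P(X=j) over j with P(X=j) ≤ P(X=13)
p-value (two-sided) = 0.00000
At α=0.1: p < α → reject H₀

reject H₀: yes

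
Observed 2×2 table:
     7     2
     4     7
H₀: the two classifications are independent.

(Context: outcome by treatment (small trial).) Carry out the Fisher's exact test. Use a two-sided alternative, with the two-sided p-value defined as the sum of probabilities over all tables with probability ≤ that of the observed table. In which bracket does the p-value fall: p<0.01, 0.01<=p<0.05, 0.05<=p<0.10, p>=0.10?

Margins: r₁=9, r₂=11, c₁=11, c₂=9, n=20
p_obs = C(9,7)·C(11,4)/C(20,11); sum pmf over tables with pmf ≤ p_obs
p-value (two-sided) = 0.09228
→ bracket: 0.05<=p<0.10

p-value bracket: 0.05<=p<0.10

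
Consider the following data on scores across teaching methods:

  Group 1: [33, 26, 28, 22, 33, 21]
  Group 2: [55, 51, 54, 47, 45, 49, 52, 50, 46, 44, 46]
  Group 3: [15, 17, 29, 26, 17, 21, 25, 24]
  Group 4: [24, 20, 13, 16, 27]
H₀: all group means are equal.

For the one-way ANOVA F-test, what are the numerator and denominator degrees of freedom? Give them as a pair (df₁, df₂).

degrees of freedom = [3, 26]

k = 4 groups, N = 30 total
df = (k−1, N−k) = (4−1, 30−4) = (3, 26)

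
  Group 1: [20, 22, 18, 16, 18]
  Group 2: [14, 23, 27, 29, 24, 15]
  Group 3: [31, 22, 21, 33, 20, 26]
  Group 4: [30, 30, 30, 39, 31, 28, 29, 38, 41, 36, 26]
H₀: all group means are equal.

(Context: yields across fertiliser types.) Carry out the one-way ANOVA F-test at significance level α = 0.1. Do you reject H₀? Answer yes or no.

reject H₀: yes

Group means [18.80, 22.00, 25.50, 32.55], grand mean 26.321
SSB = Σnᵢ(x̄ᵢ−x̄)² = 825.080; SSW = ΣΣ(x−x̄ᵢ)² = 615.027
MSB = 825.080/3 = 275.0266; MSW = 615.027/24 = 25.6261
F = MSB/MSW = 10.7323
df = (3, 24)
p-value (upper-tail) = 0.00012
At α=0.1: p < α → reject H₀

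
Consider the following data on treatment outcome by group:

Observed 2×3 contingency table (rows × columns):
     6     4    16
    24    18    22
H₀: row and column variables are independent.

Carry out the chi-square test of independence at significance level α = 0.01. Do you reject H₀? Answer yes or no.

Row totals [26, 64], col totals [30, 22, 38], n=90
χ² = (6−8.67)²/8.67 + (4−6.36)²/6.36 + (16−10.98)²/10.98 + (24−21.33)²/21.33 + (18−15.64)²/15.64 + (22−27.02)²/27.02 = 5.6126
df = 2
p-value (upper-tail) = 0.06043
At α=0.01: p ≥ α → fail to reject H₀

reject H₀: no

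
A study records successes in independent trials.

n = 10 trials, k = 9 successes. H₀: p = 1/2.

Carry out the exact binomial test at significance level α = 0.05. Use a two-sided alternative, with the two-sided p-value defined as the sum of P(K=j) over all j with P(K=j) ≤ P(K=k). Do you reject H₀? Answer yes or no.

Exact binomial: n=10, k=9, p₀=1/2=0.5000
P(X=j) = C(n,j)·p₀^j·(1−p₀)^(n−j); p = Σ P(X=j) over j with P(X=j) ≤ P(X=9)
p-value (two-sided) = 0.02148
At α=0.05: p < α → reject H₀

reject H₀: yes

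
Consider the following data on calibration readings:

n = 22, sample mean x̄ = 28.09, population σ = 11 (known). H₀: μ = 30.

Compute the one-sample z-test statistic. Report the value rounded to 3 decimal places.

test statistic = -0.814

SE = σ/√n = 11/√22 = 2.3452
z = (x̄−μ₀)/SE = (28.09−30)/2.3452 = -0.8144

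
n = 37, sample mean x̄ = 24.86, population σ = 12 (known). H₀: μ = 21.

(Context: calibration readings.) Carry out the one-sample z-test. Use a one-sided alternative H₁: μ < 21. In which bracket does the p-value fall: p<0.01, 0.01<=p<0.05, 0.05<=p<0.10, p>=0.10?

SE = σ/√n = 12/√37 = 1.9728
z = (x̄−μ₀)/SE = (24.86−21)/1.9728 = 1.9566
p-value (one-sided, H₁ less) = 0.97480
→ bracket: p>=0.10

p-value bracket: p>=0.10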